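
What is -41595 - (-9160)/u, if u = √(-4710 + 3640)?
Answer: -41595 - 916*I*√1070/107 ≈ -41595.0 - 280.03*I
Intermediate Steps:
u = I*√1070 (u = √(-1070) = I*√1070 ≈ 32.711*I)
-41595 - (-9160)/u = -41595 - (-9160)/(I*√1070) = -41595 - (-9160)*(-I*√1070/1070) = -41595 - 916*I*√1070/107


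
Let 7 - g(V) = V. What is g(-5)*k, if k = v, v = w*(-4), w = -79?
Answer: 3792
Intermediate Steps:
v = 316 (v = -79*(-4) = 316)
g(V) = 7 - V
k = 316
g(-5)*k = (7 - 1*(-5))*316 = (7 + 5)*316 = 12*316 = 3792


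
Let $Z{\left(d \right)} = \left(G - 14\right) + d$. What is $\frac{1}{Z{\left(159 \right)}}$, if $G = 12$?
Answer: $\frac{1}{157} \approx 0.0063694$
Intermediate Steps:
$Z{\left(d \right)} = -2 + d$ ($Z{\left(d \right)} = \left(12 - 14\right) + d = -2 + d$)
$\frac{1}{Z{\left(159 \right)}} = \frac{1}{-2 + 159} = \frac{1}{157}$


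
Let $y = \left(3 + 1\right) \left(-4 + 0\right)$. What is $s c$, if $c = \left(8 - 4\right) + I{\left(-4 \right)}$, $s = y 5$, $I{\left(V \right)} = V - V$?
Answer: $-320$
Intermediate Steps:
$I{\left(V \right)} = 0$
$y = -16$ ($y = 4 \left(-4\right) = -16$)
$s = -80$ ($s = \left(-16\right) 5 = -80$)
$c = 4$ ($c = \left(8 - 4\right) + 0 = 4 + 0 = 4$)
$s c = \left(-80\right) 4 = -320$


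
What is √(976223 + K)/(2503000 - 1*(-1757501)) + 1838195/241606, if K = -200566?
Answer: 1838195/241606 + √775657/4260501 ≈ 7.6084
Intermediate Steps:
√(976223 + K)/(2503000 - 1*(-1757501)) + 1838195/241606 = √(976223 - 200566)/(2503000 - 1*(-1757501)) + 1838195/241606 = √775657/(2503000 + 1757501) + 1838195*(1/241606) = √775657/4260501 + 1838195/241606 = 1838195/241606 + √775657/4260501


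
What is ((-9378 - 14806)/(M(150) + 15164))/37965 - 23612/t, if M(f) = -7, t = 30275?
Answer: -2717583062932/3484261982775 ≈ -0.77996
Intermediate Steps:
((-9378 - 14806)/(M(150) + 15164))/37965 - 23612/t = ((-9378 - 14806)/(-7 + 15164))/37965 - 23612/30275 = -24184/15157*(1/37965) - 23612*1/30275 = -24184*1/15157*(1/37965) - 23612/30275 = -24184/15157*1/37965 - 23612/30275 = -24184/575435505 - 23612/30275 = -2717583062932/3484261982775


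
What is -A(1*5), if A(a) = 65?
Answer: -65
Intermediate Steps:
-A(1*5) = -1*65 = -65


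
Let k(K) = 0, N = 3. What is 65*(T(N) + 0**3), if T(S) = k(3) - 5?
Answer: -325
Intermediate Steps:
T(S) = -5 (T(S) = 0 - 5 = -5)
65*(T(N) + 0**3) = 65*(-5 + 0**3) = 65*(-5 + 0) = 65*(-5) = -325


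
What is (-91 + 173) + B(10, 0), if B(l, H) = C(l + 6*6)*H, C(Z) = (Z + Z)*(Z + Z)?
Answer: 82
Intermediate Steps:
C(Z) = 4*Z² (C(Z) = (2*Z)*(2*Z) = 4*Z²)
B(l, H) = 4*H*(36 + l)² (B(l, H) = (4*(l + 6*6)²)*H = (4*(l + 36)²)*H = (4*(36 + l)²)*H = 4*H*(36 + l)²)
(-91 + 173) + B(10, 0) = (-91 + 173) + 4*0*(36 + 10)² = 82 + 4*0*46² = 82 + 4*0*2116 = 82 + 0 = 82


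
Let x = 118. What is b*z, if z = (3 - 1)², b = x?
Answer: 472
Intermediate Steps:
b = 118
z = 4 (z = 2² = 4)
b*z = 118*4 = 472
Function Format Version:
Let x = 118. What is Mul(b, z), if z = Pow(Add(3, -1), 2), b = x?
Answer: 472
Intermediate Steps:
b = 118
z = 4 (z = Pow(2, 2) = 4)
Mul(b, z) = Mul(118, 4) = 472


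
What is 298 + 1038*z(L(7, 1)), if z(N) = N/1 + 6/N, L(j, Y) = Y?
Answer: 7564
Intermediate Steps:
z(N) = N + 6/N (z(N) = N*1 + 6/N = N + 6/N)
298 + 1038*z(L(7, 1)) = 298 + 1038*(1 + 6/1) = 298 + 1038*(1 + 6*1) = 298 + 1038*(1 + 6) = 298 + 1038*7 = 298 + 7266 = 7564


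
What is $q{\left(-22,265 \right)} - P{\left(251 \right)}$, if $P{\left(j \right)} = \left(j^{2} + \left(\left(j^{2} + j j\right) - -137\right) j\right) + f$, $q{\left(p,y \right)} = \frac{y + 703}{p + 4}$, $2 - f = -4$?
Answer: $- \frac{285515548}{9} \approx -3.1724 \cdot 10^{7}$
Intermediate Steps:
$f = 6$ ($f = 2 - -4 = 2 + 4 = 6$)
$q{\left(p,y \right)} = \frac{703 + y}{4 + p}$
$P{\left(j \right)} = 6 + j^{2} + j \left(137 + 2 j^{2}\right)$ ($P{\left(j \right)} = \left(j^{2} + \left(\left(j^{2} + j j\right) - -137\right) j\right) + 6 = \left(j^{2} + \left(\left(j^{2} + j^{2}\right) + \left(-87 + 224\right)\right) j\right) + 6 = \left(j^{2} + \left(2 j^{2} + 137\right) j\right) + 6 = \left(j^{2} + \left(137 + 2 j^{2}\right) j\right) + 6 = \left(j^{2} + j \left(137 + 2 j^{2}\right)\right) + 6 = 6 + j^{2} + j \left(137 + 2 j^{2}\right)$)
$q{\left(-22,265 \right)} - P{\left(251 \right)} = \frac{703 + 265}{4 - 22} - \left(6 + 251^{2} + 2 \cdot 251^{3} + 137 \cdot 251\right) = \frac{1}{-18} \cdot 968 - \left(6 + 63001 + 2 \cdot 15813251 + 34387\right) = \left(- \frac{1}{18}\right) 968 - \left(6 + 63001 + 31626502 + 34387\right) = - \frac{484}{9} - 31723896 = - \frac{285515548}{9}$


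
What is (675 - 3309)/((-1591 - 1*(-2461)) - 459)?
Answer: -878/137 ≈ -6.4088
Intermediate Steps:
(675 - 3309)/((-1591 - 1*(-2461)) - 459) = -2634/((-1591 + 2461) - 459) = -2634/(870 - 459) = -2634/411 = -2634*1/411 = -878/137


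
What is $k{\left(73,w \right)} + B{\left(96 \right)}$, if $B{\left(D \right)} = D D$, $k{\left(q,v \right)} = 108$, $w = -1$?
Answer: $9324$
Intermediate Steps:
$B{\left(D \right)} = D^{2}$
$k{\left(73,w \right)} + B{\left(96 \right)} = 108 + 96^{2} = 108 + 9216 = 9324$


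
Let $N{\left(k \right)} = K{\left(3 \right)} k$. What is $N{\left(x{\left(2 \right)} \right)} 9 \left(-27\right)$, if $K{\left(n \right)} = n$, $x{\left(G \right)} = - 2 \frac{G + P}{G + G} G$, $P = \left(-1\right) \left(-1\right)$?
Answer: $2187$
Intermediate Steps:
$P = 1$
$x{\left(G \right)} = -1 - G$ ($x{\left(G \right)} = - 2 \frac{G + 1}{G + G} G = - 2 \frac{1 + G}{2 G} G = - \frac{1 + G}{G} G = -1 - G$)
$N{\left(k \right)} = 3 k$
$N{\left(x{\left(2 \right)} \right)} 9 \left(-27\right) = 3 \left(-1 - 2\right) 9 \left(-27\right) = 3 \left(-3\right) 9 \left(-27\right) = \left(-9\right) 9 \left(-27\right) = \left(-81\right) \left(-27\right) = 2187$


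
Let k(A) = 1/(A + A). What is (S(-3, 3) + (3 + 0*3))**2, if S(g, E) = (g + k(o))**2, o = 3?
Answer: 157609/1296 ≈ 121.61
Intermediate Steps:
k(A) = 1/(2*A)
S(g, E) = (1/6 + g)**2 (S(g, E) = (g + (1/2)/3)**2 = (g + (1/2)*(1/3))**2 = (g + 1/6)**2 = (1/6 + g)**2)
(S(-3, 3) + (3 + 0*3))**2 = ((1 + 6*(-3))**2/36 + (3 + 0*3))**2 = ((1 - 18)**2/36 + (3 + 0))**2 = ((1/36)*(-17)**2 + 3)**2 = ((1/36)*289 + 3)**2 = (289/36 + 3)**2 = (397/36)**2 = 157609/1296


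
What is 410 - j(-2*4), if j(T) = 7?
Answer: 403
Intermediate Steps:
410 - j(-2*4) = 410 - 1*7 = 410 - 7 = 403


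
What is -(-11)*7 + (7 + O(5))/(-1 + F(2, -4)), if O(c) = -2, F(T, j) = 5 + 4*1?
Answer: 621/8 ≈ 77.625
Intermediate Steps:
F(T, j) = 9 (F(T, j) = 5 + 4 = 9)
-(-11)*7 + (7 + O(5))/(-1 + F(2, -4)) = -(-11)*7 + (7 - 2)/(-1 + 9) = -11*(-7) + 5/8 = 77 + 5*(⅛) = 77 + 5/8 = 621/8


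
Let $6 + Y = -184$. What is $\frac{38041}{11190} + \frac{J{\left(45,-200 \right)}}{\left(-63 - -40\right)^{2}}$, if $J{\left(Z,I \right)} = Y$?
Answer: $\frac{17997589}{5919510} \approx 3.0404$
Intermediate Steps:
$Y = -190$ ($Y = -6 - 184 = -190$)
$J{\left(Z,I \right)} = -190$
$\frac{38041}{11190} + \frac{J{\left(45,-200 \right)}}{\left(-63 - -40\right)^{2}} = \frac{38041}{11190} - \frac{190}{\left(-63 - -40\right)^{2}} = 38041 \cdot \frac{1}{11190} - \frac{190}{\left(-63 + 40\right)^{2}} = \frac{38041}{11190} - \frac{190}{\left(-23\right)^{2}} = \frac{38041}{11190} - \frac{190}{529} = \frac{17997589}{5919510}$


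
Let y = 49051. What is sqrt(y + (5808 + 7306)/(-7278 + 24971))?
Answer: 3*sqrt(1706140820189)/17693 ≈ 221.48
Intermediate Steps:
sqrt(y + (5808 + 7306)/(-7278 + 24971)) = sqrt(49051 + (5808 + 7306)/(-7278 + 24971)) = sqrt(49051 + 13114/17693) = sqrt(867872457/17693) = 3*sqrt(1706140820189)/17693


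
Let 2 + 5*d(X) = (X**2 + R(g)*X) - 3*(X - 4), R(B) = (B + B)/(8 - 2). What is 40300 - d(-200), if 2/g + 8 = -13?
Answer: 2027134/63 ≈ 32177.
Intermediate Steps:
g = -2/21 (g = 2/(-8 - 13) = 2/(-21) = 2*(-1/21) = -2/21 ≈ -0.095238)
R(B) = B/3 (R(B) = (2*B)/6 = (2*B)*(1/6) = B/3)
d(X) = 2 - 191*X/315 + X**2/5 (d(X) = -2/5 + ((X**2 + ((1/3)*(-2/21))*X) - 3*(X - 4))/5 = -2/5 + ((X**2 - 2*X/63) - 3*(-4 + X))/5 = -2/5 + ((X**2 - 2*X/63) + (12 - 3*X))/5 = -2/5 + (12 + X**2 - 191*X/63)/5 = -2/5 + (12/5 - 191*X/315 + X**2/5) = 2 - 191*X/315 + X**2/5)
40300 - d(-200) = 40300 - (2 - 191/315*(-200) + (1/5)*(-200)**2) = 40300 - (2 + 7640/63 + (1/5)*40000) = 40300 - (2 + 7640/63 + 8000) = 40300 - 1*511766/63 = 40300 - 511766/63 = 2027134/63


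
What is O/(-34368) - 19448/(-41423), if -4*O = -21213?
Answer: 598283119/1898167552 ≈ 0.31519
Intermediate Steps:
O = 21213/4 (O = -1/4*(-21213) = 21213/4 ≈ 5303.3)
O/(-34368) - 19448/(-41423) = (21213/4)/(-34368) - 19448/(-41423) = (21213/4)*(-1/34368) - 19448*(-1/41423) = -7071/45824 + 19448/41423 = 598283119/1898167552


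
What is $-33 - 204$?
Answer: $-237$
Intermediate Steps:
$-33 - 204 = -237$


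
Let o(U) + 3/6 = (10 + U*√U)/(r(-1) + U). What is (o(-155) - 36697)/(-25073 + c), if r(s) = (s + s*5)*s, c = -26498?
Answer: 10935875/15368158 - 155*I*√155/7684079 ≈ 0.71159 - 0.00025113*I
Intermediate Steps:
r(s) = 6*s² (r(s) = (s + 5*s)*s = (6*s)*s = 6*s²)
o(U) = -½ + (10 + U^(3/2))/(6 + U) (o(U) = -½ + (10 + U*√U)/(6*(-1)² + U) = -½ + (10 + U^(3/2))/(6*1 + U) = -½ + (10 + U^(3/2))/(6 + U))
(o(-155) - 36697)/(-25073 + c) = ((7 + (-155)^(3/2) - ½*(-155))/(6 - 155) - 36697)/(-25073 - 26498) = ((7 - 155*I*√155 + 155/2)/(-149) - 36697)/(-51571) = (-(169/2 - 155*I*√155)/149 - 36697)*(-1/51571) = ((-169/298 + 155*I*√155/149) - 36697)*(-1/51571) = (-10935875/298 + 155*I*√155/149)*(-1/51571) = 10935875/15368158 - 155*I*√155/7684079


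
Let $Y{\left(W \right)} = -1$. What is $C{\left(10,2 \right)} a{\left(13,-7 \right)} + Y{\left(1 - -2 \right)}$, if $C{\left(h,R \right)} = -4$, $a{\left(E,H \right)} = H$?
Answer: $27$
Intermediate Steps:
$C{\left(10,2 \right)} a{\left(13,-7 \right)} + Y{\left(1 - -2 \right)} = \left(-4\right) \left(-7\right) - 1 = 28 - 1 = 27$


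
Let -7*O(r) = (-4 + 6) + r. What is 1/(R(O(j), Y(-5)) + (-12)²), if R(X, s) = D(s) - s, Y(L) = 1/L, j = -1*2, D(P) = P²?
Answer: 25/3606 ≈ 0.0069329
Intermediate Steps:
j = -2
O(r) = -2/7 - r/7 (O(r) = -((-4 + 6) + r)/7 = -(2 + r)/7 = -2/7 - r/7)
Y(L) = 1/L
R(X, s) = s² - s
1/(R(O(j), Y(-5)) + (-12)²) = 1/((-1 + 1/(-5))/(-5) + (-12)²) = 1/(-(-1 - ⅕)/5 + 144) = 1/(-⅕*(-6/5) + 144) = 1/(6/25 + 144) = 1/(3606/25) = 25/3606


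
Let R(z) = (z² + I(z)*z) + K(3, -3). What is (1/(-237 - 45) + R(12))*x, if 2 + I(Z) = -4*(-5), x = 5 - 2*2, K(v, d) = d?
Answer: 100673/282 ≈ 357.00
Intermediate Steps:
x = 1 (x = 5 - 4 = 1)
I(Z) = 18 (I(Z) = -2 - 4*(-5) = -2 + 20 = 18)
R(z) = -3 + z² + 18*z (R(z) = (z² + 18*z) - 3 = -3 + z² + 18*z)
(1/(-237 - 45) + R(12))*x = (1/(-237 - 45) + (-3 + 12² + 18*12))*1 = (1/(-282) + (-3 + 144 + 216))*1 = (-1/282 + 357)*1 = (100673/282)*1 = 100673/282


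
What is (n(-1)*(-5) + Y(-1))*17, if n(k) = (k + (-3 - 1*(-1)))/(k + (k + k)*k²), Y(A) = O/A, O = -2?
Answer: -51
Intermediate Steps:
Y(A) = -2/A
n(k) = (-2 + k)/(k + 2*k³) (n(k) = (k + (-3 + 1))/(k + (2*k)*k²) = (k - 2)/(k + 2*k³) = (-2 + k)/(k + 2*k³))
(n(-1)*(-5) + Y(-1))*17 = (((-2 - 1)/(-1 + 2*(-1)³))*(-5) - 2/(-1))*17 = ((-3/(-1 + 2*(-1)))*(-5) - 2*(-1))*17 = ((-3/(-1 - 2))*(-5) + 2)*17 = ((-3/(-3))*(-5) + 2)*17 = (-⅓*(-3)*(-5) + 2)*17 = (1*(-5) + 2)*17 = (-5 + 2)*17 = -3*17 = -51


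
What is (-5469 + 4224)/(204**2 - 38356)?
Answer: -249/652 ≈ -0.38190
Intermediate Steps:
(-5469 + 4224)/(204**2 - 38356) = -1245/(41616 - 38356) = -1245/3260 = -1245*1/3260 = -249/652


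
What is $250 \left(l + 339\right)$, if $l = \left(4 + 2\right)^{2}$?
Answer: $93750$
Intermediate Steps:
$l = 36$ ($l = 6^{2} = 36$)
$250 \left(l + 339\right) = 250 \left(36 + 339\right) = 250 \cdot 375 = 93750$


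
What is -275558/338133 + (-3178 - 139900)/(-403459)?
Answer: -62796961748/136422802047 ≈ -0.46031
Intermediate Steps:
-275558/338133 + (-3178 - 139900)/(-403459) = -275558*1/338133 - 143078*(-1/403459) = -275558/338133 + 143078/403459 = -62796961748/136422802047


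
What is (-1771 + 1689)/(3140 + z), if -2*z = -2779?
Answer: -164/9059 ≈ -0.018104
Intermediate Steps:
z = 2779/2 (z = -1/2*(-2779) = 2779/2 ≈ 1389.5)
(-1771 + 1689)/(3140 + z) = (-1771 + 1689)/(3140 + 2779/2) = -82/9059/2 = -82*2/9059 = -164/9059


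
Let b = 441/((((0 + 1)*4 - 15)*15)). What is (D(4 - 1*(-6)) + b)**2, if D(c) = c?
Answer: 162409/3025 ≈ 53.689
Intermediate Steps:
b = -147/55 (b = 441/(((1*4 - 15)*15)) = 441/(((4 - 15)*15)) = 441/((-11*15)) = 441/(-165) = 441*(-1/165) = -147/55 ≈ -2.6727)
(D(4 - 1*(-6)) + b)**2 = ((4 - 1*(-6)) - 147/55)**2 = ((4 + 6) - 147/55)**2 = (10 - 147/55)**2 = (403/55)**2 = 162409/3025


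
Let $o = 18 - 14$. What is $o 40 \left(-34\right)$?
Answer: $-5440$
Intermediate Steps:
$o = 4$
$o 40 \left(-34\right) = 4 \cdot 40 \left(-34\right) = 160 \left(-34\right) = -5440$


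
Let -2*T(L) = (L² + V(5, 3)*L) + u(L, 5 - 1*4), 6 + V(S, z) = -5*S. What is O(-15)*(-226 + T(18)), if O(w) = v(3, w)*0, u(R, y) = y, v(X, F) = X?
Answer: 0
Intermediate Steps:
V(S, z) = -6 - 5*S
O(w) = 0 (O(w) = 3*0 = 0)
T(L) = -½ - L²/2 + 31*L/2 (T(L) = -((L² + (-6 - 5*5)*L) + (5 - 1*4))/2 = -((L² + (-6 - 25)*L) + (5 - 4))/2 = -((L² - 31*L) + 1)/2 = -(1 + L² - 31*L)/2 = -½ - L²/2 + 31*L/2)
O(-15)*(-226 + T(18)) = 0*(-226 + (-½ - ½*18² + (31/2)*18)) = 0*(-226 + (-½ - ½*324 + 279)) = 0*(-226 + (-½ - 162 + 279)) = 0*(-226 + 233/2) = 0*(-219/2) = 0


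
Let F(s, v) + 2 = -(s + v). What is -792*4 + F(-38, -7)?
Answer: -3125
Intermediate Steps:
F(s, v) = -2 - s - v (F(s, v) = -2 - (s + v) = -2 + (-s - v) = -2 - s - v)
-792*4 + F(-38, -7) = -792*4 + (-2 - 1*(-38) - 1*(-7)) = -3168 + (-2 + 38 + 7) = -3168 + 43 = -3125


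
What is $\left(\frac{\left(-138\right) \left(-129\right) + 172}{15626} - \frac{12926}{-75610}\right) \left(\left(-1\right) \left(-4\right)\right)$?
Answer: $\frac{1560995816}{295370465} \approx 5.2849$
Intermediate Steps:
$\left(\frac{\left(-138\right) \left(-129\right) + 172}{15626} - \frac{12926}{-75610}\right) \left(\left(-1\right) \left(-4\right)\right) = \left(\left(17802 + 172\right) \frac{1}{15626} - - \frac{6463}{37805}\right) 4 = \left(17974 \cdot \frac{1}{15626} + \frac{6463}{37805}\right) 4 = \left(\frac{8987}{7813} + \frac{6463}{37805}\right) 4 = \frac{390248954}{295370465} \cdot 4 = \frac{1560995816}{295370465}$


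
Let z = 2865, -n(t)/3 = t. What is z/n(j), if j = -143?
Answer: 955/143 ≈ 6.6783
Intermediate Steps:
n(t) = -3*t
z/n(j) = 2865/((-3*(-143))) = 2865/429 = 2865*(1/429) = 955/143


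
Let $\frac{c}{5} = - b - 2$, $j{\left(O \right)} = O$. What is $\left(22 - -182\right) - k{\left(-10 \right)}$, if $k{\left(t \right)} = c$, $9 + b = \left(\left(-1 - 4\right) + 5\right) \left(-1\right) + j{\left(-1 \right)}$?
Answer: $164$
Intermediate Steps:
$b = -10$ ($b = -9 - \left(1 - \left(\left(-1 - 4\right) + 5\right) \left(-1\right)\right) = -9 - \left(1 - \left(-5 + 5\right) \left(-1\right)\right) = -9 + \left(0 \left(-1\right) - 1\right) = -9 + \left(0 - 1\right) = -9 - 1 = -10$)
$c = 40$ ($c = 5 \left(\left(-1\right) \left(-10\right) - 2\right) = 5 \left(10 - 2\right) = 5 \cdot 8 = 40$)
$k{\left(t \right)} = 40$
$\left(22 - -182\right) - k{\left(-10 \right)} = \left(22 - -182\right) - 40 = \left(22 + 182\right) - 40 = 204 - 40 = 164$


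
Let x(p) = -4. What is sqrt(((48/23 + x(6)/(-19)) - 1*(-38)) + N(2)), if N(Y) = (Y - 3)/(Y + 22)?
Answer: sqrt(1107016266)/5244 ≈ 6.3447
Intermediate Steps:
N(Y) = (-3 + Y)/(22 + Y)
sqrt(((48/23 + x(6)/(-19)) - 1*(-38)) + N(2)) = sqrt(((48/23 - 4/(-19)) - 1*(-38)) + (-3 + 2)/(22 + 2)) = sqrt(((48*(1/23) - 4*(-1/19)) + 38) - 1/24) = sqrt(((48/23 + 4/19) + 38) + (1/24)*(-1)) = sqrt((1004/437 + 38) - 1/24) = sqrt(17610/437 - 1/24) = sqrt(422203/10488) = sqrt(1107016266)/5244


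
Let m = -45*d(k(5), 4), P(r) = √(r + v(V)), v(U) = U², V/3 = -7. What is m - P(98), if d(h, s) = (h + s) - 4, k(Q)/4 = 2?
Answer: -360 - 7*√11 ≈ -383.22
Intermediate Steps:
V = -21 (V = 3*(-7) = -21)
k(Q) = 8 (k(Q) = 4*2 = 8)
d(h, s) = -4 + h + s
P(r) = √(441 + r) (P(r) = √(r + (-21)²) = √(r + 441) = √(441 + r))
m = -360 (m = -45*(-4 + 8 + 4) = -45*8 = -360)
m - P(98) = -360 - √(441 + 98) = -360 - √539 = -360 - 7*√11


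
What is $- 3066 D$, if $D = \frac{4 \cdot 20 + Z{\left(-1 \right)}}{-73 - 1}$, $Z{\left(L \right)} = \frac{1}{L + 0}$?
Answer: $\frac{121107}{37} \approx 3273.2$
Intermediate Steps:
$Z{\left(L \right)} = \frac{1}{L}$
$D = - \frac{79}{74}$ ($D = \frac{4 \cdot 20 + \frac{1}{-1}}{-73 - 1} = \frac{80 - 1}{-74} = 79 \left(- \frac{1}{74}\right) = - \frac{79}{74} \approx -1.0676$)
$- 3066 D = - \frac{3066 \left(-79\right)}{74} = \left(-1\right) \left(- \frac{121107}{37}\right) = \frac{121107}{37}$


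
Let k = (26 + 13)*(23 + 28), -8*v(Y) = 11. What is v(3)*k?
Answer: -21879/8 ≈ -2734.9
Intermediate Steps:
v(Y) = -11/8 (v(Y) = -⅛*11 = -11/8)
k = 1989 (k = 39*51 = 1989)
v(3)*k = -11/8*1989 = -21879/8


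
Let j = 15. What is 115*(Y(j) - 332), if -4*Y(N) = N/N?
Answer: -152835/4 ≈ -38209.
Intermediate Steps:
Y(N) = -¼ (Y(N) = -N/(4*N) = -¼*1 = -¼)
115*(Y(j) - 332) = 115*(-¼ - 332) = 115*(-1329/4) = -152835/4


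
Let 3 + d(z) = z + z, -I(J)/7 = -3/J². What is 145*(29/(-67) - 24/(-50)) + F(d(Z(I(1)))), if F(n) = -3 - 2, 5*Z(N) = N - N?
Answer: 616/335 ≈ 1.8388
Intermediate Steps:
I(J) = 21/J² (I(J) = -(-21)/(J²) = -(-21)/J² = 21/J²)
Z(N) = 0 (Z(N) = (N - N)/5 = (⅕)*0 = 0)
d(z) = -3 + 2*z (d(z) = -3 + (z + z) = -3 + 2*z)
F(n) = -5
145*(29/(-67) - 24/(-50)) + F(d(Z(I(1)))) = 145*(29/(-67) - 24/(-50)) - 5 = 145*(29*(-1/67) - 24*(-1/50)) - 5 = 145*(-29/67 + 12/25) - 5 = 145*(79/1675) - 5 = 2291/335 - 5 = 616/335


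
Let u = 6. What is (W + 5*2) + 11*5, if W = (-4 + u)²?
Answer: 69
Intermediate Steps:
W = 4 (W = (-4 + 6)² = 2² = 4)
(W + 5*2) + 11*5 = (4 + 5*2) + 11*5 = (4 + 10) + 55 = 14 + 55 = 69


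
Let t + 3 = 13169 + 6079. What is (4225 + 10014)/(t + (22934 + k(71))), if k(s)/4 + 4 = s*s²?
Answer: 14239/1473807 ≈ 0.0096614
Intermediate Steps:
k(s) = -16 + 4*s³ (k(s) = -16 + 4*(s*s²) = -16 + 4*s³)
t = 19245 (t = -3 + (13169 + 6079) = -3 + 19248 = 19245)
(4225 + 10014)/(t + (22934 + k(71))) = (4225 + 10014)/(19245 + (22934 + (-16 + 4*71³))) = 14239/(19245 + (22934 + (-16 + 4*357911))) = 14239/(19245 + (22934 + (-16 + 1431644))) = 14239/(19245 + (22934 + 1431628)) = 14239/(19245 + 1454562) = 14239/1473807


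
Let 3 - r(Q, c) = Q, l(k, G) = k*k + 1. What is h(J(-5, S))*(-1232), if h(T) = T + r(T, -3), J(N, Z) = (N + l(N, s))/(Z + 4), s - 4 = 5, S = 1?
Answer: -3696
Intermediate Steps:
s = 9 (s = 4 + 5 = 9)
l(k, G) = 1 + k² (l(k, G) = k² + 1 = 1 + k²)
r(Q, c) = 3 - Q
J(N, Z) = (1 + N + N²)/(4 + Z) (J(N, Z) = (N + (1 + N²))/(Z + 4) = (1 + N + N²)/(4 + Z))
h(T) = 3 (h(T) = T + (3 - T) = 3)
h(J(-5, S))*(-1232) = 3*(-1232) = -3696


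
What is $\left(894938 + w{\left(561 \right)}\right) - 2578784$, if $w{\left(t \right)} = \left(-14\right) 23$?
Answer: $-1684168$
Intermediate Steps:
$w{\left(t \right)} = -322$
$\left(894938 + w{\left(561 \right)}\right) - 2578784 = \left(894938 - 322\right) - 2578784 = 894616 - 2578784 = -1684168$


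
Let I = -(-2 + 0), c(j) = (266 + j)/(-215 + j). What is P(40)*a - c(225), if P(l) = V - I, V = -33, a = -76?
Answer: 26109/10 ≈ 2610.9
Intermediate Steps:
c(j) = (266 + j)/(-215 + j)
I = 2 (I = -1*(-2) = 2)
P(l) = -35 (P(l) = -33 - 1*2 = -33 - 2 = -35)
P(40)*a - c(225) = -35*(-76) - (266 + 225)/(-215 + 225) = 2660 - 491/10 = 26109/10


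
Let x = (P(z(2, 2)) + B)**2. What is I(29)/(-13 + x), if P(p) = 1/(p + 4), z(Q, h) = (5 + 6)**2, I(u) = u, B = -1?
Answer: -453125/187749 ≈ -2.4135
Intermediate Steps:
z(Q, h) = 121 (z(Q, h) = 11**2 = 121)
P(p) = 1/(4 + p)
x = 15376/15625 (x = (1/(4 + 121) - 1)**2 = (1/125 - 1)**2 = (-124/125)**2 = 15376/15625 ≈ 0.98406)
I(29)/(-13 + x) = 29/(-13 + 15376/15625) = 29/(-187749/15625) = 29*(-15625/187749) = -453125/187749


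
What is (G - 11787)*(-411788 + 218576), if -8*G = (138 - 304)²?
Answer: 2942908578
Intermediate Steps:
G = -6889/2 (G = -(138 - 304)²/8 = -⅛*(-166)² = -⅛*27556 = -6889/2 ≈ -3444.5)
(G - 11787)*(-411788 + 218576) = (-6889/2 - 11787)*(-411788 + 218576) = -30463/2*(-193212) = 2942908578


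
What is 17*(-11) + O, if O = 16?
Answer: -171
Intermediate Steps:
17*(-11) + O = 17*(-11) + 16 = -187 + 16 = -171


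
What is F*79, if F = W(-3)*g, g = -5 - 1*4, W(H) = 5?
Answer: -3555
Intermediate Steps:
g = -9 (g = -5 - 4 = -9)
F = -45 (F = 5*(-9) = -45)
F*79 = -45*79 = -3555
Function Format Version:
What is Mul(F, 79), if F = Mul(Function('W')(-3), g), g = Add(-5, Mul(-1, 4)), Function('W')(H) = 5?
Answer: -3555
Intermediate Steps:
g = -9 (g = Add(-5, -4) = -9)
F = -45 (F = Mul(5, -9) = -45)
Mul(F, 79) = Mul(-45, 79) = -3555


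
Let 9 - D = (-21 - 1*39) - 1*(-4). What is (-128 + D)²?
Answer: 3969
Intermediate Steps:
D = 65 (D = 9 - ((-21 - 1*39) - 1*(-4)) = 9 - ((-21 - 39) + 4) = 9 - (-60 + 4) = 9 - 1*(-56) = 9 + 56 = 65)
(-128 + D)² = (-128 + 65)² = (-63)² = 3969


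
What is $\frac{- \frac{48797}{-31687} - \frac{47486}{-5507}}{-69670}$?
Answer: $- \frac{1773413961}{12157436528030} \approx -0.00014587$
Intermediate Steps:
$\frac{- \frac{48797}{-31687} - \frac{47486}{-5507}}{-69670} = \left(\left(-48797\right) \left(- \frac{1}{31687}\right) - - \frac{47486}{5507}\right) \left(- \frac{1}{69670}\right) = \left(\frac{48797}{31687} + \frac{47486}{5507}\right) \left(- \frac{1}{69670}\right) = \frac{1773413961}{174500309} \left(- \frac{1}{69670}\right) = - \frac{1773413961}{12157436528030}$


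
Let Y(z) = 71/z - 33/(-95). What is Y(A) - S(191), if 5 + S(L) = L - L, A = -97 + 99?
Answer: 7761/190 ≈ 40.847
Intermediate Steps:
A = 2
Y(z) = 33/95 + 71/z (Y(z) = 71/z - 33*(-1/95) = 71/z + 33/95 = 33/95 + 71/z)
S(L) = -5 (S(L) = -5 + (L - L) = -5 + 0 = -5)
Y(A) - S(191) = (33/95 + 71/2) - 1*(-5) = (33/95 + 71*(½)) + 5 = (33/95 + 71/2) + 5 = 6811/190 + 5 = 7761/190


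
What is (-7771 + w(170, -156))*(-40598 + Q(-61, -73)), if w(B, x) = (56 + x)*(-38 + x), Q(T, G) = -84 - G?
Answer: -472242061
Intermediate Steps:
w(B, x) = (-38 + x)*(56 + x)
(-7771 + w(170, -156))*(-40598 + Q(-61, -73)) = (-7771 + (-2128 + (-156)² + 18*(-156)))*(-40598 + (-84 - 1*(-73))) = (-7771 + (-2128 + 24336 - 2808))*(-40598 + (-84 + 73)) = (-7771 + 19400)*(-40598 - 11) = 11629*(-40609) = -472242061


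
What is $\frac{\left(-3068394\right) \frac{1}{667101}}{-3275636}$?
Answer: $\frac{73057}{52028096458} \approx 1.4042 \cdot 10^{-6}$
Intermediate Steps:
$\frac{\left(-3068394\right) \frac{1}{667101}}{-3275636} = \left(-3068394\right) \frac{1}{667101} \left(- \frac{1}{3275636}\right) = \left(- \frac{1022798}{222367}\right) \left(- \frac{1}{3275636}\right) = \frac{73057}{52028096458}$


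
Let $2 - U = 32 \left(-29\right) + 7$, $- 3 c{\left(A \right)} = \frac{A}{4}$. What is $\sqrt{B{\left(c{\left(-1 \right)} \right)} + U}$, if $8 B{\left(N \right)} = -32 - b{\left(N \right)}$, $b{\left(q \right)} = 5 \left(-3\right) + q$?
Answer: $\frac{\sqrt{530418}}{24} \approx 30.346$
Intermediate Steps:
$b{\left(q \right)} = -15 + q$
$c{\left(A \right)} = - \frac{A}{12}$ ($c{\left(A \right)} = - \frac{A \frac{1}{4}}{3} = - \frac{\frac{1}{4} A}{3} = - \frac{A}{12}$)
$B{\left(N \right)} = - \frac{17}{8} - \frac{N}{8}$ ($B{\left(N \right)} = \frac{-32 - \left(-15 + N\right)}{8} = \frac{-17 - N}{8} = - \frac{17}{8} - \frac{N}{8}$)
$U = 923$ ($U = 2 - \left(32 \left(-29\right) + 7\right) = 2 - \left(-928 + 7\right) = 2 - -921 = 2 + 921 = 923$)
$\sqrt{B{\left(c{\left(-1 \right)} \right)} + U} = \sqrt{\left(- \frac{17}{8} - \frac{\left(- \frac{1}{12}\right) \left(-1\right)}{8}\right) + 923} = \sqrt{\left(- \frac{17}{8} - \frac{1}{96}\right) + 923} = \sqrt{- \frac{205}{96} + 923} = \sqrt{\frac{88403}{96}} = \frac{\sqrt{530418}}{24}$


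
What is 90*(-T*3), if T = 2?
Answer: -540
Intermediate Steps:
90*(-T*3) = 90*(-1*2*3) = 90*(-2*3) = 90*(-6) = -540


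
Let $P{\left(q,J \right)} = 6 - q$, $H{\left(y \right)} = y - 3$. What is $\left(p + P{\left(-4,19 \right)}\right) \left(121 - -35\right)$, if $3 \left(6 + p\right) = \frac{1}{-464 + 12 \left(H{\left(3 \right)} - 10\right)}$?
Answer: $\frac{91091}{146} \approx 623.91$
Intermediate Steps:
$H{\left(y \right)} = -3 + y$
$p = - \frac{10513}{1752}$ ($p = -6 + \frac{1}{3 \left(-464 + 12 \left(\left(-3 + 3\right) - 10\right)\right)} = -6 + \frac{1}{3 \left(-464 + 12 \left(0 - 10\right)\right)} = -6 + \frac{1}{3 \left(-464 + 12 \left(-10\right)\right)} = -6 + \frac{1}{3 \left(-464 - 120\right)} = -6 + \frac{1}{3 \left(-584\right)} = -6 + \frac{1}{3} \left(- \frac{1}{584}\right) = -6 - \frac{1}{1752} = - \frac{10513}{1752} \approx -6.0006$)
$\left(p + P{\left(-4,19 \right)}\right) \left(121 - -35\right) = \left(- \frac{10513}{1752} + \left(6 - -4\right)\right) \left(121 - -35\right) = \left(- \frac{10513}{1752} + \left(6 + 4\right)\right) \left(121 + 35\right) = \left(- \frac{10513}{1752} + 10\right) 156 = \frac{7007}{1752} \cdot 156 = \frac{91091}{146}$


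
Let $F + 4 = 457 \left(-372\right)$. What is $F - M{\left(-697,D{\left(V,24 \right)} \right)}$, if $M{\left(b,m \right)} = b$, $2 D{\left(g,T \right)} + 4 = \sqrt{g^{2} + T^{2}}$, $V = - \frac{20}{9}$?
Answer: $-169311$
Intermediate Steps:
$F = -170008$ ($F = -4 + 457 \left(-372\right) = -4 - 170004 = -170008$)
$V = - \frac{20}{9}$ ($V = \left(-20\right) \frac{1}{9} = - \frac{20}{9} \approx -2.2222$)
$D{\left(g,T \right)} = -2 + \frac{\sqrt{T^{2} + g^{2}}}{2}$ ($D{\left(g,T \right)} = -2 + \frac{\sqrt{g^{2} + T^{2}}}{2} = -2 + \frac{\sqrt{T^{2} + g^{2}}}{2}$)
$F - M{\left(-697,D{\left(V,24 \right)} \right)} = -170008 - -697 = -170008 + 697 = -169311$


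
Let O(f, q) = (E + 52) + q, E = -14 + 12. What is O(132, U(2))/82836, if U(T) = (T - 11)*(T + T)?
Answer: 7/41418 ≈ 0.00016901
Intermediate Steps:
E = -2
U(T) = 2*T*(-11 + T) (U(T) = (-11 + T)*(2*T) = 2*T*(-11 + T))
O(f, q) = 50 + q (O(f, q) = (-2 + 52) + q = 50 + q)
O(132, U(2))/82836 = (50 + 2*2*(-11 + 2))/82836 = (50 + 2*2*(-9))*(1/82836) = (50 - 36)*(1/82836) = 14*(1/82836) = 7/41418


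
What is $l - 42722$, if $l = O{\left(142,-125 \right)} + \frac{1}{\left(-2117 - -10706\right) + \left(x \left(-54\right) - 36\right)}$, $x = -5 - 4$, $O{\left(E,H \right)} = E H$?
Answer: $- \frac{546606407}{9039} \approx -60472.0$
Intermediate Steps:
$x = -9$ ($x = -5 - 4 = -9$)
$l = - \frac{160442249}{9039}$ ($l = 142 \left(-125\right) + \frac{1}{\left(-2117 - -10706\right) - -450} = -17750 + \frac{1}{\left(-2117 + 10706\right) + \left(486 - 36\right)} = -17750 + \frac{1}{8589 + 450} = -17750 + \frac{1}{9039} = - \frac{160442249}{9039} \approx -17750.0$)
$l - 42722 = - \frac{160442249}{9039} - 42722 = - \frac{546606407}{9039}$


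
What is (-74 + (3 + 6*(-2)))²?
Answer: 6889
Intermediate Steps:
(-74 + (3 + 6*(-2)))² = (-74 + (3 - 12))² = (-74 - 9)² = (-83)² = 6889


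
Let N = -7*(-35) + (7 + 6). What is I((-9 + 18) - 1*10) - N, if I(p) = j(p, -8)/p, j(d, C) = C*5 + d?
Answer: -217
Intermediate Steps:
j(d, C) = d + 5*C (j(d, C) = 5*C + d = d + 5*C)
I(p) = (-40 + p)/p (I(p) = (p + 5*(-8))/p = (p - 40)/p = (-40 + p)/p)
N = 258 (N = 245 + 13 = 258)
I((-9 + 18) - 1*10) - N = (-40 + ((-9 + 18) - 1*10))/((-9 + 18) - 1*10) - 1*258 = (-40 + (9 - 10))/(9 - 10) - 258 = (-40 - 1)/(-1) - 258 = -1*(-41) - 258 = 41 - 258 = -217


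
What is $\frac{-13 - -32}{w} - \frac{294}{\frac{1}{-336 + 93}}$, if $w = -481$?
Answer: $\frac{34363583}{481} \approx 71442.0$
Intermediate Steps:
$\frac{-13 - -32}{w} - \frac{294}{\frac{1}{-336 + 93}} = \frac{-13 - -32}{-481} - \frac{294}{\frac{1}{-336 + 93}} = \left(-13 + 32\right) \left(- \frac{1}{481}\right) - \frac{294}{\frac{1}{-243}} = 19 \left(- \frac{1}{481}\right) - \frac{294}{- \frac{1}{243}} = - \frac{19}{481} - -71442 = - \frac{19}{481} + 71442 = \frac{34363583}{481}$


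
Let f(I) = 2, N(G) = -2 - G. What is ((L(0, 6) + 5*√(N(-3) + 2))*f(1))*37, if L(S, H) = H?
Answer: 444 + 370*√3 ≈ 1084.9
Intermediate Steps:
((L(0, 6) + 5*√(N(-3) + 2))*f(1))*37 = ((6 + 5*√((-2 - 1*(-3)) + 2))*2)*37 = ((6 + 5*√((-2 + 3) + 2))*2)*37 = ((6 + 5*√(1 + 2))*2)*37 = ((6 + 5*√3)*2)*37 = (12 + 10*√3)*37 = 444 + 370*√3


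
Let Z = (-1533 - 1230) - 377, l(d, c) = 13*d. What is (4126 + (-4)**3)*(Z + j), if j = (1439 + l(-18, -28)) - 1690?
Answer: -14724750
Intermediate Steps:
j = -485 (j = (1439 + 13*(-18)) - 1690 = (1439 - 234) - 1690 = 1205 - 1690 = -485)
Z = -3140 (Z = -2763 - 377 = -3140)
(4126 + (-4)**3)*(Z + j) = (4126 + (-4)**3)*(-3140 - 485) = (4126 - 64)*(-3625) = 4062*(-3625) = -14724750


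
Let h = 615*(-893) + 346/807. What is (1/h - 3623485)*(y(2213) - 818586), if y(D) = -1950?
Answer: 1317722246835332043792/443200019 ≈ 2.9732e+12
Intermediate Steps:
h = -443200019/807 (h = -549195 + 346*(1/807) = -549195 + 346/807 = -443200019/807 ≈ -5.4920e+5)
(1/h - 3623485)*(y(2213) - 818586) = (1/(-443200019/807) - 3623485)*(-1950 - 818586) = (-807/443200019 - 3623485)*(-820536) = -1605928620847022/443200019*(-820536) = 1317722246835332043792/443200019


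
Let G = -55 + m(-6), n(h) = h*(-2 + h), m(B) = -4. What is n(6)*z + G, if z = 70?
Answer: 1621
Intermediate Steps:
G = -59 (G = -55 - 4 = -59)
n(6)*z + G = (6*(-2 + 6))*70 - 59 = (6*4)*70 - 59 = 24*70 - 59 = 1680 - 59 = 1621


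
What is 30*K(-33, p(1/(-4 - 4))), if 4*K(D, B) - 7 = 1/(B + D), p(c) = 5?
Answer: 2925/56 ≈ 52.232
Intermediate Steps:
K(D, B) = 7/4 + 1/(4*(B + D))
30*K(-33, p(1/(-4 - 4))) = 30*((1 + 7*5 + 7*(-33))/(4*(5 - 33))) = 30*((1/4)*(1 + 35 - 231)/(-28)) = 30*((1/4)*(-1/28)*(-195)) = 30*(195/112) = 2925/56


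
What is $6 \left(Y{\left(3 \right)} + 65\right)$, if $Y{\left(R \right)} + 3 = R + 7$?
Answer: $432$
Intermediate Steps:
$Y{\left(R \right)} = 4 + R$ ($Y{\left(R \right)} = -3 + \left(R + 7\right) = -3 + \left(7 + R\right) = 4 + R$)
$6 \left(Y{\left(3 \right)} + 65\right) = 6 \left(\left(4 + 3\right) + 65\right) = 6 \left(7 + 65\right) = 6 \cdot 72 = 432$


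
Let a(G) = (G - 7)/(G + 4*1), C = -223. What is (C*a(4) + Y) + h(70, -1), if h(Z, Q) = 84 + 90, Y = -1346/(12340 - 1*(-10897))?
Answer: 47880689/185896 ≈ 257.57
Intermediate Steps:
Y = -1346/23237 (Y = -1346/(12340 + 10897) = -1346/23237 ≈ -0.057925)
h(Z, Q) = 174
a(G) = (-7 + G)/(4 + G) (a(G) = (-7 + G)/(G + 4) = (-7 + G)/(4 + G))
(C*a(4) + Y) + h(70, -1) = (-223*(-7 + 4)/(4 + 4) - 1346/23237) + 174 = (-223*(-3)/8 - 1346/23237) + 174 = (-223*(-3/8) - 1346/23237) + 174 = (669/8 - 1346/23237) + 174 = 15534785/185896 + 174 = 47880689/185896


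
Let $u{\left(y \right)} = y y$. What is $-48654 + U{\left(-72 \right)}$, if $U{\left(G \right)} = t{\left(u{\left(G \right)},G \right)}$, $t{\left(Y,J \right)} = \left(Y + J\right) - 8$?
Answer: $-43550$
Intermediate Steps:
$u{\left(y \right)} = y^{2}$
$t{\left(Y,J \right)} = -8 + J + Y$ ($t{\left(Y,J \right)} = \left(J + Y\right) - 8 = -8 + J + Y$)
$U{\left(G \right)} = -8 + G + G^{2}$
$-48654 + U{\left(-72 \right)} = -48654 - \left(80 - 5184\right) = -48654 - -5104 = -48654 + 5104 = -43550$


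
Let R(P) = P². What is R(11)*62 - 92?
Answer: 7410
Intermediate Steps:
R(11)*62 - 92 = 11²*62 - 92 = 121*62 - 92 = 7502 - 92 = 7410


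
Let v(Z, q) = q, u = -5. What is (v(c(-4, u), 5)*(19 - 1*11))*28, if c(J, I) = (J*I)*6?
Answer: 1120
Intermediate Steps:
c(J, I) = 6*I*J (c(J, I) = (I*J)*6 = 6*I*J)
(v(c(-4, u), 5)*(19 - 1*11))*28 = (5*(19 - 1*11))*28 = (5*(19 - 11))*28 = (5*8)*28 = 40*28 = 1120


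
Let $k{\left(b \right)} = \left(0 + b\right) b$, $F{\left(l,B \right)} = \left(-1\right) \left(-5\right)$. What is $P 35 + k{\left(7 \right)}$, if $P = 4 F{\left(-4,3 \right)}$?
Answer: $749$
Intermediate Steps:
$F{\left(l,B \right)} = 5$
$P = 20$ ($P = 4 \cdot 5 = 20$)
$k{\left(b \right)} = b^{2}$ ($k{\left(b \right)} = b b = b^{2}$)
$P 35 + k{\left(7 \right)} = 20 \cdot 35 + 7^{2} = 700 + 49 = 749$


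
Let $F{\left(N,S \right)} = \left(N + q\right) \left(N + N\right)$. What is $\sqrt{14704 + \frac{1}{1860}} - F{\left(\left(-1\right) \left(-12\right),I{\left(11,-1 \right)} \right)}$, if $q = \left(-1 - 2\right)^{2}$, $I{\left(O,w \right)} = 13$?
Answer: $-504 + \frac{\sqrt{12717490065}}{930} \approx -382.74$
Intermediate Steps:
$q = 9$ ($q = \left(-3\right)^{2} = 9$)
$F{\left(N,S \right)} = 2 N \left(9 + N\right)$ ($F{\left(N,S \right)} = \left(N + 9\right) \left(N + N\right) = \left(9 + N\right) 2 N = 2 N \left(9 + N\right)$)
$\sqrt{14704 + \frac{1}{1860}} - F{\left(\left(-1\right) \left(-12\right),I{\left(11,-1 \right)} \right)} = \sqrt{14704 + \frac{1}{1860}} - 2 \left(\left(-1\right) \left(-12\right)\right) \left(9 - -12\right) = \sqrt{14704 + \frac{1}{1860}} - 2 \cdot 12 \left(9 + 12\right) = \sqrt{\frac{27349441}{1860}} - 2 \cdot 12 \cdot 21 = \frac{\sqrt{12717490065}}{930} - 504 = -504 + \frac{\sqrt{12717490065}}{930}$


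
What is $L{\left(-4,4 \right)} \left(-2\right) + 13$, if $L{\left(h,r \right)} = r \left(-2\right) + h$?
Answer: $37$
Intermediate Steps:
$L{\left(h,r \right)} = h - 2 r$ ($L{\left(h,r \right)} = - 2 r + h = h - 2 r$)
$L{\left(-4,4 \right)} \left(-2\right) + 13 = \left(-4 - 8\right) \left(-2\right) + 13 = \left(-12\right) \left(-2\right) + 13 = 24 + 13 = 37$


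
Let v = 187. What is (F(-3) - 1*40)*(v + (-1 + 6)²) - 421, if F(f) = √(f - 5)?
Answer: -8901 + 424*I*√2 ≈ -8901.0 + 599.63*I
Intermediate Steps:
F(f) = √(-5 + f)
(F(-3) - 1*40)*(v + (-1 + 6)²) - 421 = (√(-5 - 3) - 1*40)*(187 + (-1 + 6)²) - 421 = (√(-8) - 40)*(187 + 5²) - 421 = (2*I*√2 - 40)*(187 + 25) - 421 = (-40 + 2*I*√2)*212 - 421 = (-8480 + 424*I*√2) - 421 = -8901 + 424*I*√2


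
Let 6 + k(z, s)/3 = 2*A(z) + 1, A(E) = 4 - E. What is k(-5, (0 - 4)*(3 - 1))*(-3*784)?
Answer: -91728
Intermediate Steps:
k(z, s) = 9 - 6*z (k(z, s) = -18 + 3*(2*(4 - z) + 1) = -18 + 3*((8 - 2*z) + 1) = -18 + 3*(9 - 2*z) = -18 + (27 - 6*z) = 9 - 6*z)
k(-5, (0 - 4)*(3 - 1))*(-3*784) = (9 - 6*(-5))*(-3*784) = (9 + 30)*(-2352) = 39*(-2352) = -91728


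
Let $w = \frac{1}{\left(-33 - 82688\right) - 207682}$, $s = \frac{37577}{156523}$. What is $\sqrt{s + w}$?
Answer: $\frac{4 \sqrt{3444559917266151133}}{15151582923} \approx 0.48997$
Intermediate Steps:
$s = \frac{37577}{156523}$ ($s = 37577 \cdot \frac{1}{156523} = \frac{37577}{156523} \approx 0.24007$)
$w = - \frac{1}{290403}$ ($w = \frac{1}{\left(-33 - 82688\right) - 207682} = \frac{1}{-82721 - 207682} = \frac{1}{-290403} = - \frac{1}{290403} \approx -3.4435 \cdot 10^{-6}$)
$\sqrt{s + w} = \sqrt{\frac{37577}{156523} - \frac{1}{290403}} = \sqrt{\frac{10912317008}{45454748769}} = \frac{4 \sqrt{3444559917266151133}}{15151582923}$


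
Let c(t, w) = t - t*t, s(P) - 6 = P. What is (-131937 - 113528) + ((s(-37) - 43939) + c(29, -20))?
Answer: -290247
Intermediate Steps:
s(P) = 6 + P
c(t, w) = t - t²
(-131937 - 113528) + ((s(-37) - 43939) + c(29, -20)) = (-131937 - 113528) + (((6 - 37) - 43939) + 29*(1 - 1*29)) = -245465 + ((-31 - 43939) + 29*(1 - 29)) = -245465 + (-43970 + 29*(-28)) = -245465 + (-43970 - 812) = -245465 - 44782 = -290247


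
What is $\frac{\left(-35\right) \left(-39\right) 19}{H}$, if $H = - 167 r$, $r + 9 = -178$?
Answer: $\frac{25935}{31229} \approx 0.83048$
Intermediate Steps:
$r = -187$ ($r = -9 - 178 = -187$)
$H = 31229$ ($H = \left(-167\right) \left(-187\right) = 31229$)
$\frac{\left(-35\right) \left(-39\right) 19}{H} = \frac{\left(-35\right) \left(-39\right) 19}{31229} = 1365 \cdot 19 \cdot \frac{1}{31229} = 25935 \cdot \frac{1}{31229} = \frac{25935}{31229}$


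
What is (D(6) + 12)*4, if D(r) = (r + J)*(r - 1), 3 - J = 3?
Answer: 168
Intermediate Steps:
J = 0 (J = 3 - 1*3 = 3 - 3 = 0)
D(r) = r*(-1 + r) (D(r) = (r + 0)*(r - 1) = r*(-1 + r))
(D(6) + 12)*4 = (6*(-1 + 6) + 12)*4 = (6*5 + 12)*4 = (30 + 12)*4 = 42*4 = 168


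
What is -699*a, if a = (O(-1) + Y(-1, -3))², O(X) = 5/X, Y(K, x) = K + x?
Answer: -56619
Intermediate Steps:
a = 81 (a = (5/(-1) + (-1 - 3))² = (5*(-1) - 4)² = (-5 - 4)² = (-9)² = 81)
-699*a = -699*81 = -56619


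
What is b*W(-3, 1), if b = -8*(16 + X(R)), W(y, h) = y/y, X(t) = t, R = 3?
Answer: -152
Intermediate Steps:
W(y, h) = 1
b = -152 (b = -8*(16 + 3) = -8*19 = -152)
b*W(-3, 1) = -152*1 = -152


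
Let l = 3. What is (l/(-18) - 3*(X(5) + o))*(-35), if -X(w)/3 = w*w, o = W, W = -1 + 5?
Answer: -44695/6 ≈ -7449.2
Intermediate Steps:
W = 4
o = 4
X(w) = -3*w² (X(w) = -3*w*w = -3*w²)
(l/(-18) - 3*(X(5) + o))*(-35) = (3/(-18) - 3*(-3*5² + 4))*(-35) = (3*(-1/18) - 3*(-3*25 + 4))*(-35) = (-⅙ - 3*(-75 + 4))*(-35) = (-⅙ - 3*(-71))*(-35) = (-⅙ + 213)*(-35) = (1277/6)*(-35) = -44695/6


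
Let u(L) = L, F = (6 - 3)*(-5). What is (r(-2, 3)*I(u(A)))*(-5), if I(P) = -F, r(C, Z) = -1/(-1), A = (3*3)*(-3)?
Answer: -75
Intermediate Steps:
A = -27 (A = 9*(-3) = -27)
F = -15 (F = 3*(-5) = -15)
r(C, Z) = 1 (r(C, Z) = -1*(-1) = 1)
I(P) = 15 (I(P) = -1*(-15) = 15)
(r(-2, 3)*I(u(A)))*(-5) = (1*15)*(-5) = 15*(-5) = -75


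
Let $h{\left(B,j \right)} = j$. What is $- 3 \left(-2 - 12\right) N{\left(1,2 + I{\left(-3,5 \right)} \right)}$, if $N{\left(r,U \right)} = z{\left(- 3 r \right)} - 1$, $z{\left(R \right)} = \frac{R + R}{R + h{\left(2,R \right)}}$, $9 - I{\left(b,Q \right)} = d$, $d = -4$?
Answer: $0$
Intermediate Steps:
$I{\left(b,Q \right)} = 13$ ($I{\left(b,Q \right)} = 9 - -4 = 9 + 4 = 13$)
$z{\left(R \right)} = 1$ ($z{\left(R \right)} = \frac{R + R}{R + R} = \frac{2 R}{2 R} = 2 R \frac{1}{2 R} = 1$)
$N{\left(r,U \right)} = 0$ ($N{\left(r,U \right)} = 1 - 1 = 0$)
$- 3 \left(-2 - 12\right) N{\left(1,2 + I{\left(-3,5 \right)} \right)} = - 3 \left(-2 - 12\right) 0 = \left(-3\right) \left(-14\right) 0 = 42 \cdot 0 = 0$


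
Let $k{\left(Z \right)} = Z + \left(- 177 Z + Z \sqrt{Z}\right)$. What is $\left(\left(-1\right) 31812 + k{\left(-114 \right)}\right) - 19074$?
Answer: $-30822 - 114 i \sqrt{114} \approx -30822.0 - 1217.2 i$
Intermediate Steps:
$k{\left(Z \right)} = Z^{\frac{3}{2}} - 176 Z$ ($k{\left(Z \right)} = Z + \left(- 177 Z + Z^{\frac{3}{2}}\right) = Z + \left(Z^{\frac{3}{2}} - 177 Z\right) = Z^{\frac{3}{2}} - 176 Z$)
$\left(\left(-1\right) 31812 + k{\left(-114 \right)}\right) - 19074 = \left(\left(-1\right) 31812 + \left(\left(-114\right)^{\frac{3}{2}} - -20064\right)\right) - 19074 = \left(-31812 + \left(- 114 i \sqrt{114} + 20064\right)\right) - 19074 = \left(-31812 + \left(20064 - 114 i \sqrt{114}\right)\right) - 19074 = \left(-11748 - 114 i \sqrt{114}\right) - 19074 = -30822 - 114 i \sqrt{114}$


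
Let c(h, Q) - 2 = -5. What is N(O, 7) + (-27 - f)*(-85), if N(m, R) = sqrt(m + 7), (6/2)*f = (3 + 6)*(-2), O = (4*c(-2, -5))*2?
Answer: 1785 + I*sqrt(17) ≈ 1785.0 + 4.1231*I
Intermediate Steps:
c(h, Q) = -3 (c(h, Q) = 2 - 5 = -3)
O = -24 (O = (4*(-3))*2 = -12*2 = -24)
f = -6 (f = ((3 + 6)*(-2))/3 = (9*(-2))/3 = (1/3)*(-18) = -6)
N(m, R) = sqrt(7 + m)
N(O, 7) + (-27 - f)*(-85) = sqrt(7 - 24) + (-27 - 1*(-6))*(-85) = sqrt(-17) + (-27 + 6)*(-85) = I*sqrt(17) - 21*(-85) = I*sqrt(17) + 1785 = 1785 + I*sqrt(17)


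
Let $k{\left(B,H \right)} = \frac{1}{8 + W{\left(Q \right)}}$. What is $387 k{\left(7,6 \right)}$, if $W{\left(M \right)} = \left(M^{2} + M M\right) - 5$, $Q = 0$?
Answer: $129$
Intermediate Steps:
$W{\left(M \right)} = -5 + 2 M^{2}$ ($W{\left(M \right)} = \left(M^{2} + M^{2}\right) - 5 = 2 M^{2} - 5 = -5 + 2 M^{2}$)
$k{\left(B,H \right)} = \frac{1}{3}$ ($k{\left(B,H \right)} = \frac{1}{8 - \left(5 - 2 \cdot 0^{2}\right)} = \frac{1}{8 + \left(-5 + 2 \cdot 0\right)} = \frac{1}{8 + \left(-5 + 0\right)} = \frac{1}{8 - 5} = \frac{1}{3}$)
$387 k{\left(7,6 \right)} = 387 \cdot \frac{1}{3} = 129$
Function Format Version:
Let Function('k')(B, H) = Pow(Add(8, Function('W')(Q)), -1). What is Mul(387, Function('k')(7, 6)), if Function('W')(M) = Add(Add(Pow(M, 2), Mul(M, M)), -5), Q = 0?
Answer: 129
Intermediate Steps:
Function('W')(M) = Add(-5, Mul(2, Pow(M, 2))) (Function('W')(M) = Add(Add(Pow(M, 2), Pow(M, 2)), -5) = Add(Mul(2, Pow(M, 2)), -5) = Add(-5, Mul(2, Pow(M, 2))))
Function('k')(B, H) = Rational(1, 3) (Function('k')(B, H) = Pow(Add(8, Add(-5, Mul(2, Pow(0, 2)))), -1) = Pow(Add(8, Add(-5, Mul(2, 0))), -1) = Pow(Add(8, Add(-5, 0)), -1) = Pow(Add(8, -5), -1) = Pow(3, -1) = Rational(1, 3))
Mul(387, Function('k')(7, 6)) = Mul(387, Rational(1, 3)) = 129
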